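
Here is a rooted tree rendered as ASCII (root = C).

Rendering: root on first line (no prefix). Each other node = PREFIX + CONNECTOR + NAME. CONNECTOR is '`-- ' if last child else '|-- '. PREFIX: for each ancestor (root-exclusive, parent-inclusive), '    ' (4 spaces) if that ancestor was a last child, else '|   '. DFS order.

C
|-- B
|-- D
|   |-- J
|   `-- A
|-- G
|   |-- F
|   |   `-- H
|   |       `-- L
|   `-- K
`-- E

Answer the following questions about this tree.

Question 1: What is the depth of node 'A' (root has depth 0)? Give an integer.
Answer: 2

Derivation:
Path from root to A: C -> D -> A
Depth = number of edges = 2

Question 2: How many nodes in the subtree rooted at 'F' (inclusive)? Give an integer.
Answer: 3

Derivation:
Subtree rooted at F contains: F, H, L
Count = 3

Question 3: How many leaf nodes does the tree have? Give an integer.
Leaves (nodes with no children): A, B, E, J, K, L

Answer: 6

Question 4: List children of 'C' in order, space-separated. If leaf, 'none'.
Answer: B D G E

Derivation:
Node C's children (from adjacency): B, D, G, E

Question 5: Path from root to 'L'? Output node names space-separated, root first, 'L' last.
Walk down from root: C -> G -> F -> H -> L

Answer: C G F H L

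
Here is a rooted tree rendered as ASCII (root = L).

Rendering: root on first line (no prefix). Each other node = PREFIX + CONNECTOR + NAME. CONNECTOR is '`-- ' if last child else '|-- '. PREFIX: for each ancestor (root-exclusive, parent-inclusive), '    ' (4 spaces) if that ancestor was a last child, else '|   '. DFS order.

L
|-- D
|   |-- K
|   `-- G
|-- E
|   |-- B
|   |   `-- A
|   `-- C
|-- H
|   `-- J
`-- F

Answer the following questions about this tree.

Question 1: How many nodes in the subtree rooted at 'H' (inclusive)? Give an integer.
Subtree rooted at H contains: H, J
Count = 2

Answer: 2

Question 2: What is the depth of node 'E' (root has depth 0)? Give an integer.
Answer: 1

Derivation:
Path from root to E: L -> E
Depth = number of edges = 1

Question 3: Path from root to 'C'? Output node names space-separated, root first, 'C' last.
Answer: L E C

Derivation:
Walk down from root: L -> E -> C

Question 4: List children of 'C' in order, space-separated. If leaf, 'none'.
Answer: none

Derivation:
Node C's children (from adjacency): (leaf)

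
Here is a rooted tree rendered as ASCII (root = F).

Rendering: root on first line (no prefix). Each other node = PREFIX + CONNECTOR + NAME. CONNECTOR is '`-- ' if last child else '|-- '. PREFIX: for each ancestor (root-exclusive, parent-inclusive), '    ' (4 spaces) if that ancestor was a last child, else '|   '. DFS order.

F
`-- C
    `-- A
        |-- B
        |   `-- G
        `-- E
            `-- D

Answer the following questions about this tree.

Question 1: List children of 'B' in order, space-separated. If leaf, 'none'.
Node B's children (from adjacency): G

Answer: G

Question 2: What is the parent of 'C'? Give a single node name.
Scan adjacency: C appears as child of F

Answer: F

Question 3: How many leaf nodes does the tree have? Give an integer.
Answer: 2

Derivation:
Leaves (nodes with no children): D, G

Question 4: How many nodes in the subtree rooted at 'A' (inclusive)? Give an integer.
Answer: 5

Derivation:
Subtree rooted at A contains: A, B, D, E, G
Count = 5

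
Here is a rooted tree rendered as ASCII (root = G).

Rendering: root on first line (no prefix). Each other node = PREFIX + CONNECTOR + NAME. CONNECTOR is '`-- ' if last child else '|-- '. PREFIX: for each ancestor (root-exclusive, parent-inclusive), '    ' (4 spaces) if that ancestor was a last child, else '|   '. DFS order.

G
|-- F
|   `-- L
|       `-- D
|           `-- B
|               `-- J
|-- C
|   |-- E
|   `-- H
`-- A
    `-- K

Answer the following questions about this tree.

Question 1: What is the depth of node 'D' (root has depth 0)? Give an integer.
Answer: 3

Derivation:
Path from root to D: G -> F -> L -> D
Depth = number of edges = 3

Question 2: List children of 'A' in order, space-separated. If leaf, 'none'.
Answer: K

Derivation:
Node A's children (from adjacency): K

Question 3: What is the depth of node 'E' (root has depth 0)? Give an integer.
Path from root to E: G -> C -> E
Depth = number of edges = 2

Answer: 2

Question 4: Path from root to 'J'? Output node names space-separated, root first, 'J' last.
Answer: G F L D B J

Derivation:
Walk down from root: G -> F -> L -> D -> B -> J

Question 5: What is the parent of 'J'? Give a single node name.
Scan adjacency: J appears as child of B

Answer: B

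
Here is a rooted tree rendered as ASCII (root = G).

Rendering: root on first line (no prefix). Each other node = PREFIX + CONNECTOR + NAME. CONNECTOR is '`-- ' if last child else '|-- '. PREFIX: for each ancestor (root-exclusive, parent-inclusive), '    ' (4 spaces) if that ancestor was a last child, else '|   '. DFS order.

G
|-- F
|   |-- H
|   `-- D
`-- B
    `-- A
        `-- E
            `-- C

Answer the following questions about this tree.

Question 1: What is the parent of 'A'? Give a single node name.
Scan adjacency: A appears as child of B

Answer: B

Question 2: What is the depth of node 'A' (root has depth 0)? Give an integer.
Path from root to A: G -> B -> A
Depth = number of edges = 2

Answer: 2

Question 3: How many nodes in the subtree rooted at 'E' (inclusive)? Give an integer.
Subtree rooted at E contains: C, E
Count = 2

Answer: 2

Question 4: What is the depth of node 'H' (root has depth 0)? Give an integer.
Path from root to H: G -> F -> H
Depth = number of edges = 2

Answer: 2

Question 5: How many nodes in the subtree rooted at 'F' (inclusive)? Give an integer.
Subtree rooted at F contains: D, F, H
Count = 3

Answer: 3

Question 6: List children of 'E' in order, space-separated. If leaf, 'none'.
Node E's children (from adjacency): C

Answer: C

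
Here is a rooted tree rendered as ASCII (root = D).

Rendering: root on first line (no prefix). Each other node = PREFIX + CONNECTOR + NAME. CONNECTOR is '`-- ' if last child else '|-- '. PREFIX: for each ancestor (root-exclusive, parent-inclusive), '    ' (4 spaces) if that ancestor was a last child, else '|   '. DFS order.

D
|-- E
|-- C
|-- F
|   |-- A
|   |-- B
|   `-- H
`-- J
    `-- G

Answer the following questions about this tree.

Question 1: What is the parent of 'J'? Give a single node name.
Answer: D

Derivation:
Scan adjacency: J appears as child of D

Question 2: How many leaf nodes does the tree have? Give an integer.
Leaves (nodes with no children): A, B, C, E, G, H

Answer: 6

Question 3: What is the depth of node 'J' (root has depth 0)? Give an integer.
Path from root to J: D -> J
Depth = number of edges = 1

Answer: 1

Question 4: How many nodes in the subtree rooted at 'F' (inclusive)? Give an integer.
Answer: 4

Derivation:
Subtree rooted at F contains: A, B, F, H
Count = 4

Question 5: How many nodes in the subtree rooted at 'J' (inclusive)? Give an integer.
Subtree rooted at J contains: G, J
Count = 2

Answer: 2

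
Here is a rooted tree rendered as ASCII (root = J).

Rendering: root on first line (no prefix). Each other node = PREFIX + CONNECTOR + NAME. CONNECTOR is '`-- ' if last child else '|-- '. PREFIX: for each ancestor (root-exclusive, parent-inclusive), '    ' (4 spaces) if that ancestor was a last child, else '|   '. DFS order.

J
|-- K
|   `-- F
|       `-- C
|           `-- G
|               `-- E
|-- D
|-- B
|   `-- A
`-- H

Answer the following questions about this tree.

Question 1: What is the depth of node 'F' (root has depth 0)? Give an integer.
Answer: 2

Derivation:
Path from root to F: J -> K -> F
Depth = number of edges = 2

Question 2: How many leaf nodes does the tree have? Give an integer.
Answer: 4

Derivation:
Leaves (nodes with no children): A, D, E, H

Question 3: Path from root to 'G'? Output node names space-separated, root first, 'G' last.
Answer: J K F C G

Derivation:
Walk down from root: J -> K -> F -> C -> G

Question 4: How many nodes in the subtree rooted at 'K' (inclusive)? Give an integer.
Subtree rooted at K contains: C, E, F, G, K
Count = 5

Answer: 5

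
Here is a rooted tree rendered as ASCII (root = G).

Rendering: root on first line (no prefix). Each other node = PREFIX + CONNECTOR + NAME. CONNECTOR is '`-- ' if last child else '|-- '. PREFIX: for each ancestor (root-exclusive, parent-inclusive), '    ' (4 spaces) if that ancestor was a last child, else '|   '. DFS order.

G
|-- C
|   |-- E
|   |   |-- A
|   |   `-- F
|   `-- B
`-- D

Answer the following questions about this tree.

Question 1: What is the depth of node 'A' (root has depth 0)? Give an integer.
Path from root to A: G -> C -> E -> A
Depth = number of edges = 3

Answer: 3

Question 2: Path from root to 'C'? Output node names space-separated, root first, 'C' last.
Walk down from root: G -> C

Answer: G C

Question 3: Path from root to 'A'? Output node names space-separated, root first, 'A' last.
Walk down from root: G -> C -> E -> A

Answer: G C E A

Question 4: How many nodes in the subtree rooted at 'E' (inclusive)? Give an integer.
Subtree rooted at E contains: A, E, F
Count = 3

Answer: 3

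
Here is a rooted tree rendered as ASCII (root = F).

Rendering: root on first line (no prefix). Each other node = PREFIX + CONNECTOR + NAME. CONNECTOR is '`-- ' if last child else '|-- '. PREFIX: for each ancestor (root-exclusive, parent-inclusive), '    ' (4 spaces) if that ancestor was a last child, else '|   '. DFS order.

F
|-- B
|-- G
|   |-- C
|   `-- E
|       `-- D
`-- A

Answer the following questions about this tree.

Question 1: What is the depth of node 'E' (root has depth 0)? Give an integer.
Answer: 2

Derivation:
Path from root to E: F -> G -> E
Depth = number of edges = 2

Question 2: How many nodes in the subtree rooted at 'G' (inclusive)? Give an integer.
Subtree rooted at G contains: C, D, E, G
Count = 4

Answer: 4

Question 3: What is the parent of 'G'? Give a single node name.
Scan adjacency: G appears as child of F

Answer: F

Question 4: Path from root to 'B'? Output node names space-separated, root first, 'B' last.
Answer: F B

Derivation:
Walk down from root: F -> B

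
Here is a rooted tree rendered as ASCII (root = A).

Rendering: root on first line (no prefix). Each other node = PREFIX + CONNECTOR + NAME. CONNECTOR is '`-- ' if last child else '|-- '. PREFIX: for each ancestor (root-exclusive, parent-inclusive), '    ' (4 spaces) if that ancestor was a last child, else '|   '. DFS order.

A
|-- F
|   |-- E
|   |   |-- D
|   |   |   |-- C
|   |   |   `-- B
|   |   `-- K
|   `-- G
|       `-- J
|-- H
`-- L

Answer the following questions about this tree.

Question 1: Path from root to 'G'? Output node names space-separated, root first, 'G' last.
Walk down from root: A -> F -> G

Answer: A F G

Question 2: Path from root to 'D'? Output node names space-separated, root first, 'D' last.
Walk down from root: A -> F -> E -> D

Answer: A F E D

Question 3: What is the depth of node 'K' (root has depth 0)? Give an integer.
Path from root to K: A -> F -> E -> K
Depth = number of edges = 3

Answer: 3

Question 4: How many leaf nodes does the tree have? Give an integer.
Answer: 6

Derivation:
Leaves (nodes with no children): B, C, H, J, K, L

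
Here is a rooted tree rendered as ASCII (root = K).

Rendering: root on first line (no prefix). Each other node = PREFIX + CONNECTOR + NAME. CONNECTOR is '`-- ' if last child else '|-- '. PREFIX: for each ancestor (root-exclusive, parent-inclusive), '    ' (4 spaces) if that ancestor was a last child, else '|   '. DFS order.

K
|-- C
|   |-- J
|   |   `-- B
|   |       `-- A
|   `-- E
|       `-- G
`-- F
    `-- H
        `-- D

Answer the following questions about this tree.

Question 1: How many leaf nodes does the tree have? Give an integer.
Answer: 3

Derivation:
Leaves (nodes with no children): A, D, G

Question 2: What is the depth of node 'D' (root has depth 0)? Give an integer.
Path from root to D: K -> F -> H -> D
Depth = number of edges = 3

Answer: 3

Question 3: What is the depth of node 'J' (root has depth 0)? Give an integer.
Answer: 2

Derivation:
Path from root to J: K -> C -> J
Depth = number of edges = 2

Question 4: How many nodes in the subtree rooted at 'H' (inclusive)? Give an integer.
Answer: 2

Derivation:
Subtree rooted at H contains: D, H
Count = 2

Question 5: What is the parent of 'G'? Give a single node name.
Answer: E

Derivation:
Scan adjacency: G appears as child of E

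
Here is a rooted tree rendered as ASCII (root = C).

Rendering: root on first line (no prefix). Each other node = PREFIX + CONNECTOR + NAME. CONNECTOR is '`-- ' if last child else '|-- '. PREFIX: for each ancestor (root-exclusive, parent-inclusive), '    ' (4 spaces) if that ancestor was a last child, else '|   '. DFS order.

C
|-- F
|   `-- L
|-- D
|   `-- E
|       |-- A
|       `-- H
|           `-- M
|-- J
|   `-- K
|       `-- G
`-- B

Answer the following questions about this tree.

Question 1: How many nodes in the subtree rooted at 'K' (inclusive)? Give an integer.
Answer: 2

Derivation:
Subtree rooted at K contains: G, K
Count = 2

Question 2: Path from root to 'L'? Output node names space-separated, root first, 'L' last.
Walk down from root: C -> F -> L

Answer: C F L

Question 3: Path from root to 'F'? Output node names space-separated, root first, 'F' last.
Walk down from root: C -> F

Answer: C F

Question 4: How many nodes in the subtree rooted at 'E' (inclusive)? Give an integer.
Answer: 4

Derivation:
Subtree rooted at E contains: A, E, H, M
Count = 4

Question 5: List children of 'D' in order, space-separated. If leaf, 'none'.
Node D's children (from adjacency): E

Answer: E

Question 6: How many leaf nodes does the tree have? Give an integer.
Answer: 5

Derivation:
Leaves (nodes with no children): A, B, G, L, M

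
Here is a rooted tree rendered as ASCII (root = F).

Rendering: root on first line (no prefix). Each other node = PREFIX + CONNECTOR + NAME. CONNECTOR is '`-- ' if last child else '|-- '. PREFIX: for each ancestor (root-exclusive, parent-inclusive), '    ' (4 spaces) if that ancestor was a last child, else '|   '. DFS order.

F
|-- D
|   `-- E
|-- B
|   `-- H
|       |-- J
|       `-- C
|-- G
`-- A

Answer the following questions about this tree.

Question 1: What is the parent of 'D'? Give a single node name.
Scan adjacency: D appears as child of F

Answer: F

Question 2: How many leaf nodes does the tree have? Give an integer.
Answer: 5

Derivation:
Leaves (nodes with no children): A, C, E, G, J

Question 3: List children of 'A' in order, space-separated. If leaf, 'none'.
Answer: none

Derivation:
Node A's children (from adjacency): (leaf)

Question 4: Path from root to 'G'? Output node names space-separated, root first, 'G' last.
Answer: F G

Derivation:
Walk down from root: F -> G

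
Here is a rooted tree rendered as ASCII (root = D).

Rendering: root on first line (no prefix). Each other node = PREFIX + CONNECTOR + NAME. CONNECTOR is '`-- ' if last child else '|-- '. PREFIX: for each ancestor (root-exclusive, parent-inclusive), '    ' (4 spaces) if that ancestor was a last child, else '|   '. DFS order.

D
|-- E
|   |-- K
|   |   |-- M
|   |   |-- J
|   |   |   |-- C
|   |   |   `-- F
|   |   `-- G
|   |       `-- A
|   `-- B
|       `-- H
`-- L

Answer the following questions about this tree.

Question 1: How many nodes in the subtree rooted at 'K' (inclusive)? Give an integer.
Subtree rooted at K contains: A, C, F, G, J, K, M
Count = 7

Answer: 7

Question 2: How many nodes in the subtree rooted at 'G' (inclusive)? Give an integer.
Subtree rooted at G contains: A, G
Count = 2

Answer: 2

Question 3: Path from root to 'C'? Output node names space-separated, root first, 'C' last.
Answer: D E K J C

Derivation:
Walk down from root: D -> E -> K -> J -> C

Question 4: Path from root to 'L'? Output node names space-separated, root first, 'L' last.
Walk down from root: D -> L

Answer: D L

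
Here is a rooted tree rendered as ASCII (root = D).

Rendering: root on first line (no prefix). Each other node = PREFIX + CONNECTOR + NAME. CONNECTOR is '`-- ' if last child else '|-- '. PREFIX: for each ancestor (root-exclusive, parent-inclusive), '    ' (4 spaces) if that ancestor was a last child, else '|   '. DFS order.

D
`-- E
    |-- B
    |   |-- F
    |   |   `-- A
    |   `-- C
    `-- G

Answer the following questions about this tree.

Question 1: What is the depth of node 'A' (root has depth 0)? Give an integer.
Answer: 4

Derivation:
Path from root to A: D -> E -> B -> F -> A
Depth = number of edges = 4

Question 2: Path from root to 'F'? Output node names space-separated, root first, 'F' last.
Answer: D E B F

Derivation:
Walk down from root: D -> E -> B -> F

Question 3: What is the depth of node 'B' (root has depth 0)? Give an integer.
Answer: 2

Derivation:
Path from root to B: D -> E -> B
Depth = number of edges = 2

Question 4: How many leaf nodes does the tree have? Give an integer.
Leaves (nodes with no children): A, C, G

Answer: 3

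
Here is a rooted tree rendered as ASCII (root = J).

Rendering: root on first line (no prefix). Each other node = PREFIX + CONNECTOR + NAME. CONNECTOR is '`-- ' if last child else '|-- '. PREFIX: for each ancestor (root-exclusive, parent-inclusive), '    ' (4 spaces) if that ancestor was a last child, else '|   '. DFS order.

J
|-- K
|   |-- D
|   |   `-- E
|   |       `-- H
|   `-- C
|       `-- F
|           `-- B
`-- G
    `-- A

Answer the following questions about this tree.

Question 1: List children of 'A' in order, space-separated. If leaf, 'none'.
Node A's children (from adjacency): (leaf)

Answer: none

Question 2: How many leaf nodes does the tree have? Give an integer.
Answer: 3

Derivation:
Leaves (nodes with no children): A, B, H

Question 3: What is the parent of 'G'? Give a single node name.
Answer: J

Derivation:
Scan adjacency: G appears as child of J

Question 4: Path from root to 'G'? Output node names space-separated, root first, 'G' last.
Answer: J G

Derivation:
Walk down from root: J -> G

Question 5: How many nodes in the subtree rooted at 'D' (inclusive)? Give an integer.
Answer: 3

Derivation:
Subtree rooted at D contains: D, E, H
Count = 3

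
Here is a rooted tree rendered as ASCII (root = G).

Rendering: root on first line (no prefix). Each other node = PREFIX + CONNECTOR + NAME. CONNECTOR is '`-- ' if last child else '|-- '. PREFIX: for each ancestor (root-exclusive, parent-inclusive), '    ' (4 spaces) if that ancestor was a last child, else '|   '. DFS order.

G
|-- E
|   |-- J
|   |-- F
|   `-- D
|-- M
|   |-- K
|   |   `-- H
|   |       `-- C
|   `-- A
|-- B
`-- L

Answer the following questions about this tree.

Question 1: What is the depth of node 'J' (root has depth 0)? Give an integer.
Answer: 2

Derivation:
Path from root to J: G -> E -> J
Depth = number of edges = 2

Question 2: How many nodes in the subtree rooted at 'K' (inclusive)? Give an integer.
Answer: 3

Derivation:
Subtree rooted at K contains: C, H, K
Count = 3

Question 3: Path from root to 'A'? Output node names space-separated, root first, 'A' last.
Answer: G M A

Derivation:
Walk down from root: G -> M -> A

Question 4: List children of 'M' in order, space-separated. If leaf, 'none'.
Node M's children (from adjacency): K, A

Answer: K A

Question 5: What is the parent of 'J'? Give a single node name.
Scan adjacency: J appears as child of E

Answer: E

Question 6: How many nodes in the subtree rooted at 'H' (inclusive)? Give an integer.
Subtree rooted at H contains: C, H
Count = 2

Answer: 2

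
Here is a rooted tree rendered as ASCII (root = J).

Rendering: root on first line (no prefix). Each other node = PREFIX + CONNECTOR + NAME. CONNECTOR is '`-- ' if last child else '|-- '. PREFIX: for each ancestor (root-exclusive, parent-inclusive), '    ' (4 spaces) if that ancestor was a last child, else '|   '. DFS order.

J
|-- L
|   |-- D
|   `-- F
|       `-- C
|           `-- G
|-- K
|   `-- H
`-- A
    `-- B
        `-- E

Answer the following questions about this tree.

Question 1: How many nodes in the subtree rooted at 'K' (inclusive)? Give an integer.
Subtree rooted at K contains: H, K
Count = 2

Answer: 2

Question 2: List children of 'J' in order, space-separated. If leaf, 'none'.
Node J's children (from adjacency): L, K, A

Answer: L K A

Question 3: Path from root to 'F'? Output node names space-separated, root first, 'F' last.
Walk down from root: J -> L -> F

Answer: J L F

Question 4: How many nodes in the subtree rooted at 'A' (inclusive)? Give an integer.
Answer: 3

Derivation:
Subtree rooted at A contains: A, B, E
Count = 3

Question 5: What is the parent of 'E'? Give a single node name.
Scan adjacency: E appears as child of B

Answer: B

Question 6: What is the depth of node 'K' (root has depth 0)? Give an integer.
Answer: 1

Derivation:
Path from root to K: J -> K
Depth = number of edges = 1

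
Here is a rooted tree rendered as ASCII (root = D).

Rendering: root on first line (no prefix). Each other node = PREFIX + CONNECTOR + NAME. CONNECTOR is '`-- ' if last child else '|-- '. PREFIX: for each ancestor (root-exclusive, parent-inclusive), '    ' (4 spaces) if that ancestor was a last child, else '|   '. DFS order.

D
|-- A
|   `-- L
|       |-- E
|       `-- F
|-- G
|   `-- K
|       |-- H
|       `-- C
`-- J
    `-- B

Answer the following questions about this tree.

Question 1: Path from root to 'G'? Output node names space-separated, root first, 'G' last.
Walk down from root: D -> G

Answer: D G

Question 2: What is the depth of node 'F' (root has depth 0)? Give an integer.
Path from root to F: D -> A -> L -> F
Depth = number of edges = 3

Answer: 3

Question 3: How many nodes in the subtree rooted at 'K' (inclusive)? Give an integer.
Answer: 3

Derivation:
Subtree rooted at K contains: C, H, K
Count = 3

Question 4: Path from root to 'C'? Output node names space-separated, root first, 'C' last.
Answer: D G K C

Derivation:
Walk down from root: D -> G -> K -> C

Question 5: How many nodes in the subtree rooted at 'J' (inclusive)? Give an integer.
Subtree rooted at J contains: B, J
Count = 2

Answer: 2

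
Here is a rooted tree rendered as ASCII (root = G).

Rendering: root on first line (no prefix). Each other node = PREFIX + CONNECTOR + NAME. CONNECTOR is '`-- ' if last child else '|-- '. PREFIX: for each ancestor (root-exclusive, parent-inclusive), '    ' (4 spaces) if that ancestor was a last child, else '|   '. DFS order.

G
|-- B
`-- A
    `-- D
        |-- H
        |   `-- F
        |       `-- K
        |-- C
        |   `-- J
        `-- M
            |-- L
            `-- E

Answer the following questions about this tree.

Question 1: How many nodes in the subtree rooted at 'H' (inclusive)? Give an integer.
Answer: 3

Derivation:
Subtree rooted at H contains: F, H, K
Count = 3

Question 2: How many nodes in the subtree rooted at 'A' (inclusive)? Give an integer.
Answer: 10

Derivation:
Subtree rooted at A contains: A, C, D, E, F, H, J, K, L, M
Count = 10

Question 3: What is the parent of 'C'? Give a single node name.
Scan adjacency: C appears as child of D

Answer: D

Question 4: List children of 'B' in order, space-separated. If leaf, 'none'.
Node B's children (from adjacency): (leaf)

Answer: none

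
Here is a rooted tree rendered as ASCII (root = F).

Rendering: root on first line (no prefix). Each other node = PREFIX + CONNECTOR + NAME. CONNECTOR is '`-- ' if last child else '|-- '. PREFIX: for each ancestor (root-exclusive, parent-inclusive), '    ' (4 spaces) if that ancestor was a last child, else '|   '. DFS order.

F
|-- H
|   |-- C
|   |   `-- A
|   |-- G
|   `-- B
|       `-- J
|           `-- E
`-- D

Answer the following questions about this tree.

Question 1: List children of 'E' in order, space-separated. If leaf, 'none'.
Node E's children (from adjacency): (leaf)

Answer: none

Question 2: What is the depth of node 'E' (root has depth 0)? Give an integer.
Answer: 4

Derivation:
Path from root to E: F -> H -> B -> J -> E
Depth = number of edges = 4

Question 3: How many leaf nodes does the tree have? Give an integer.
Leaves (nodes with no children): A, D, E, G

Answer: 4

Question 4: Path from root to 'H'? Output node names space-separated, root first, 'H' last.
Walk down from root: F -> H

Answer: F H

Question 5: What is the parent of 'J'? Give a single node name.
Scan adjacency: J appears as child of B

Answer: B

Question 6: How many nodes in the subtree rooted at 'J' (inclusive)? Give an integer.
Answer: 2

Derivation:
Subtree rooted at J contains: E, J
Count = 2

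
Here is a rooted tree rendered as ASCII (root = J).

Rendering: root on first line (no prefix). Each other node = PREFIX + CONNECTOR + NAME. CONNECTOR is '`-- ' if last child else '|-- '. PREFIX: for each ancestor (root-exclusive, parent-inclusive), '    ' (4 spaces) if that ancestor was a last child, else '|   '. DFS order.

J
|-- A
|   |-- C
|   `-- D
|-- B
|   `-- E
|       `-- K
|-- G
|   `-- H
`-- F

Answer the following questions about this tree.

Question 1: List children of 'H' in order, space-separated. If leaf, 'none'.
Node H's children (from adjacency): (leaf)

Answer: none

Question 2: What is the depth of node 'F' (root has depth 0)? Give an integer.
Path from root to F: J -> F
Depth = number of edges = 1

Answer: 1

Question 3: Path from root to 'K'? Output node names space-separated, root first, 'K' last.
Walk down from root: J -> B -> E -> K

Answer: J B E K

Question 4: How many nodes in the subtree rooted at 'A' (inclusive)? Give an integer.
Answer: 3

Derivation:
Subtree rooted at A contains: A, C, D
Count = 3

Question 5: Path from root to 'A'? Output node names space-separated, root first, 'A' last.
Answer: J A

Derivation:
Walk down from root: J -> A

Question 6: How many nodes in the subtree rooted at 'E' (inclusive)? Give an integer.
Subtree rooted at E contains: E, K
Count = 2

Answer: 2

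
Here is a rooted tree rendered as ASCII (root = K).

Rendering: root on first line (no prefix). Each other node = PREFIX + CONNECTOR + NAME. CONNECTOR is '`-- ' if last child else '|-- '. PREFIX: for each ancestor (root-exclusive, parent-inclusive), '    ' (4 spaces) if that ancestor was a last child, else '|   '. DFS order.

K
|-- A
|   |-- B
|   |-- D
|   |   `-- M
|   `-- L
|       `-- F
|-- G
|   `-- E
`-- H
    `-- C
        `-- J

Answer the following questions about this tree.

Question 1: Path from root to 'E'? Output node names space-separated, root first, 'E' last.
Answer: K G E

Derivation:
Walk down from root: K -> G -> E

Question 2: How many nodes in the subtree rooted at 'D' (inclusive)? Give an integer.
Subtree rooted at D contains: D, M
Count = 2

Answer: 2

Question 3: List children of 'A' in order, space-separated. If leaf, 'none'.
Answer: B D L

Derivation:
Node A's children (from adjacency): B, D, L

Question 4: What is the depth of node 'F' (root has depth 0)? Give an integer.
Path from root to F: K -> A -> L -> F
Depth = number of edges = 3

Answer: 3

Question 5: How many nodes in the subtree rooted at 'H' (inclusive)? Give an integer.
Answer: 3

Derivation:
Subtree rooted at H contains: C, H, J
Count = 3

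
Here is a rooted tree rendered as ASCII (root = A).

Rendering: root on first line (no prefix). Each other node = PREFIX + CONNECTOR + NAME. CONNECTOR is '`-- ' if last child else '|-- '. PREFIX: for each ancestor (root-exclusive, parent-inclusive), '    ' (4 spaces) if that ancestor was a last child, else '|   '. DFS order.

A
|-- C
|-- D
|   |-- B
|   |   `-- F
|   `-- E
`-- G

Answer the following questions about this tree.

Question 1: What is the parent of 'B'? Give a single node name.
Answer: D

Derivation:
Scan adjacency: B appears as child of D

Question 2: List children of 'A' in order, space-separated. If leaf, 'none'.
Answer: C D G

Derivation:
Node A's children (from adjacency): C, D, G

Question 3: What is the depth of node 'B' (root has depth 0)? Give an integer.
Path from root to B: A -> D -> B
Depth = number of edges = 2

Answer: 2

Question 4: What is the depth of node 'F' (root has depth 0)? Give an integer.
Path from root to F: A -> D -> B -> F
Depth = number of edges = 3

Answer: 3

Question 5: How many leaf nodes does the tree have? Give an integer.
Leaves (nodes with no children): C, E, F, G

Answer: 4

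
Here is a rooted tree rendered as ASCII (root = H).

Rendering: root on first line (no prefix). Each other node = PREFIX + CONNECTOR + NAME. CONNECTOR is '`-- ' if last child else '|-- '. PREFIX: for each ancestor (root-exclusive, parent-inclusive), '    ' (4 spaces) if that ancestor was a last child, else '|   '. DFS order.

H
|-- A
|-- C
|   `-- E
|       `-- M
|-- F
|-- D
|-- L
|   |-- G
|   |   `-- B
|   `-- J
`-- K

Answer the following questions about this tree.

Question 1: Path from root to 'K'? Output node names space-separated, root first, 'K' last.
Answer: H K

Derivation:
Walk down from root: H -> K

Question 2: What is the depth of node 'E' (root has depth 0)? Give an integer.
Answer: 2

Derivation:
Path from root to E: H -> C -> E
Depth = number of edges = 2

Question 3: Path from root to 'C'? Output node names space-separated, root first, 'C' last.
Walk down from root: H -> C

Answer: H C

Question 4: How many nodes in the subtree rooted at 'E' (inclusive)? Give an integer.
Answer: 2

Derivation:
Subtree rooted at E contains: E, M
Count = 2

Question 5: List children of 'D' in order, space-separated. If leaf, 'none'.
Node D's children (from adjacency): (leaf)

Answer: none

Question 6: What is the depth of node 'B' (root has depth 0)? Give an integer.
Path from root to B: H -> L -> G -> B
Depth = number of edges = 3

Answer: 3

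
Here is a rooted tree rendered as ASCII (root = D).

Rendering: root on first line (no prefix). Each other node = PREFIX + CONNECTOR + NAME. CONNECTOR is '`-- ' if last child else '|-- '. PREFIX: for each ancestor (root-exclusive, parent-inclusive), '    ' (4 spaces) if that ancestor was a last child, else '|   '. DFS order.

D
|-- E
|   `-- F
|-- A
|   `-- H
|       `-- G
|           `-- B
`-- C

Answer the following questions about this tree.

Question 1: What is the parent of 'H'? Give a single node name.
Answer: A

Derivation:
Scan adjacency: H appears as child of A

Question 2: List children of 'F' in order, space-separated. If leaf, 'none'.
Node F's children (from adjacency): (leaf)

Answer: none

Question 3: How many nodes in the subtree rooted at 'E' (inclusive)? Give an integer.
Answer: 2

Derivation:
Subtree rooted at E contains: E, F
Count = 2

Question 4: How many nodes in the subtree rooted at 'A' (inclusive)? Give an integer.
Subtree rooted at A contains: A, B, G, H
Count = 4

Answer: 4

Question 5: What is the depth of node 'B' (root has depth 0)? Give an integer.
Path from root to B: D -> A -> H -> G -> B
Depth = number of edges = 4

Answer: 4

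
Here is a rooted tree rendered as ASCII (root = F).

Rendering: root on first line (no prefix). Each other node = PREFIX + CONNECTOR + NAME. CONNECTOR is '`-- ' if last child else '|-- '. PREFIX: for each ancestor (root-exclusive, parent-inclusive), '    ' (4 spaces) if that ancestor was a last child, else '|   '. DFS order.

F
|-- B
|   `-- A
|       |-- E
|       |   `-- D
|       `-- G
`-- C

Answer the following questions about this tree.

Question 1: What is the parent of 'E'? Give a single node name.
Answer: A

Derivation:
Scan adjacency: E appears as child of A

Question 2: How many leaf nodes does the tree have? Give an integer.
Answer: 3

Derivation:
Leaves (nodes with no children): C, D, G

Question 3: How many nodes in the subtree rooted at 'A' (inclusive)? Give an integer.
Answer: 4

Derivation:
Subtree rooted at A contains: A, D, E, G
Count = 4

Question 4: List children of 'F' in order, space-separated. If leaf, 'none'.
Answer: B C

Derivation:
Node F's children (from adjacency): B, C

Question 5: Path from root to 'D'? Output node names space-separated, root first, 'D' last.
Walk down from root: F -> B -> A -> E -> D

Answer: F B A E D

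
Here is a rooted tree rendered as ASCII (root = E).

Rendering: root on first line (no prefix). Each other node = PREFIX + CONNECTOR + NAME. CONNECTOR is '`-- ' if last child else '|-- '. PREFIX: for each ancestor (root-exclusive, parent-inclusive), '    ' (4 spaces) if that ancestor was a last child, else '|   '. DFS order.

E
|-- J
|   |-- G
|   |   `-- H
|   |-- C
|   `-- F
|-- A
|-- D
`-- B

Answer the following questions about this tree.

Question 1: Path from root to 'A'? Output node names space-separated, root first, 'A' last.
Answer: E A

Derivation:
Walk down from root: E -> A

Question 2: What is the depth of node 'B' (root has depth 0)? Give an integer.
Path from root to B: E -> B
Depth = number of edges = 1

Answer: 1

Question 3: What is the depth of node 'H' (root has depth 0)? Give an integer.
Path from root to H: E -> J -> G -> H
Depth = number of edges = 3

Answer: 3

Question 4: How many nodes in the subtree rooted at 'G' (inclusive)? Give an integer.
Answer: 2

Derivation:
Subtree rooted at G contains: G, H
Count = 2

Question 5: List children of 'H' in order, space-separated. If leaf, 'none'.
Answer: none

Derivation:
Node H's children (from adjacency): (leaf)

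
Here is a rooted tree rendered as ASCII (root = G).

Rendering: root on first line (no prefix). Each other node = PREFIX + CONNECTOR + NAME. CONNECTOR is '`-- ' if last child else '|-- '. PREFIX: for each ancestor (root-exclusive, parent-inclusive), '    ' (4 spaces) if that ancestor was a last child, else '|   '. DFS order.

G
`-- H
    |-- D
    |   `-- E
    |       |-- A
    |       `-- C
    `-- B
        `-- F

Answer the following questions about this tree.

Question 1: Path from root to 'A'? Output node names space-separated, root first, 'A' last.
Answer: G H D E A

Derivation:
Walk down from root: G -> H -> D -> E -> A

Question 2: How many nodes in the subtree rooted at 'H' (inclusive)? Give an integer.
Answer: 7

Derivation:
Subtree rooted at H contains: A, B, C, D, E, F, H
Count = 7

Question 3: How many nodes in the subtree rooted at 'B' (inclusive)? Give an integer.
Subtree rooted at B contains: B, F
Count = 2

Answer: 2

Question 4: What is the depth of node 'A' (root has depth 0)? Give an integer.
Answer: 4

Derivation:
Path from root to A: G -> H -> D -> E -> A
Depth = number of edges = 4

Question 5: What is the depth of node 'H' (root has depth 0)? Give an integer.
Answer: 1

Derivation:
Path from root to H: G -> H
Depth = number of edges = 1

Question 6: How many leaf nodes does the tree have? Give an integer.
Leaves (nodes with no children): A, C, F

Answer: 3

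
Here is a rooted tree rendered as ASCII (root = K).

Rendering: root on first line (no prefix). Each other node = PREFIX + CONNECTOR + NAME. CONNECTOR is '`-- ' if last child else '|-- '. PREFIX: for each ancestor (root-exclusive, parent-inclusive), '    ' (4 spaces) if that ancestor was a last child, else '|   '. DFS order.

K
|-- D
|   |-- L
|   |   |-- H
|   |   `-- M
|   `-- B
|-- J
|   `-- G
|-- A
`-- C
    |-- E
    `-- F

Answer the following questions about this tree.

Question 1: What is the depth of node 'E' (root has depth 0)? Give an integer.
Path from root to E: K -> C -> E
Depth = number of edges = 2

Answer: 2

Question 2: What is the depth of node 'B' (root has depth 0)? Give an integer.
Answer: 2

Derivation:
Path from root to B: K -> D -> B
Depth = number of edges = 2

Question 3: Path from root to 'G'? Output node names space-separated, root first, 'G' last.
Walk down from root: K -> J -> G

Answer: K J G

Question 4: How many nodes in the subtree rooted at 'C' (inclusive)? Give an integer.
Answer: 3

Derivation:
Subtree rooted at C contains: C, E, F
Count = 3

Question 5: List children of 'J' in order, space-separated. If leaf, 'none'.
Answer: G

Derivation:
Node J's children (from adjacency): G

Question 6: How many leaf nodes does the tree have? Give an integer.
Leaves (nodes with no children): A, B, E, F, G, H, M

Answer: 7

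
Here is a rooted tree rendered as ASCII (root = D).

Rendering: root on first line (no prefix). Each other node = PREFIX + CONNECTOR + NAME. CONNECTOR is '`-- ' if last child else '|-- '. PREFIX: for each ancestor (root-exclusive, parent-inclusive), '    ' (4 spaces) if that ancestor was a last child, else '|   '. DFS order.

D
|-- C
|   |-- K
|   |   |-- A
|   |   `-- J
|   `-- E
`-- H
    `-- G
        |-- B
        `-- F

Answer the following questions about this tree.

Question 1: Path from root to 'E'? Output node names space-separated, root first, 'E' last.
Answer: D C E

Derivation:
Walk down from root: D -> C -> E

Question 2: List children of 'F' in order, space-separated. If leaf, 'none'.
Node F's children (from adjacency): (leaf)

Answer: none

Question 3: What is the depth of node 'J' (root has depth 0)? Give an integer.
Path from root to J: D -> C -> K -> J
Depth = number of edges = 3

Answer: 3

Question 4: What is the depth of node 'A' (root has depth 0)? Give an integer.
Answer: 3

Derivation:
Path from root to A: D -> C -> K -> A
Depth = number of edges = 3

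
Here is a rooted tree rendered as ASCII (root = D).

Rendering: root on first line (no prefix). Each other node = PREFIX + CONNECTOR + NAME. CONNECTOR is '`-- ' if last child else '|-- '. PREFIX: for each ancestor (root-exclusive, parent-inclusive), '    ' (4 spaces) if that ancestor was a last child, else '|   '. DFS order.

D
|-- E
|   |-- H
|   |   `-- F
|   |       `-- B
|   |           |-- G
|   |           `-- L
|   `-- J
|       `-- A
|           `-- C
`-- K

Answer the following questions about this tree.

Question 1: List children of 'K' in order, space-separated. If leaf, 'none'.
Answer: none

Derivation:
Node K's children (from adjacency): (leaf)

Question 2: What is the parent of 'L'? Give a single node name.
Answer: B

Derivation:
Scan adjacency: L appears as child of B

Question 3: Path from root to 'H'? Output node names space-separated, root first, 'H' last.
Walk down from root: D -> E -> H

Answer: D E H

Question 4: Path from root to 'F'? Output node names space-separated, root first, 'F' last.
Answer: D E H F

Derivation:
Walk down from root: D -> E -> H -> F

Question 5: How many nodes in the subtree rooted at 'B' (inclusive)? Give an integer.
Answer: 3

Derivation:
Subtree rooted at B contains: B, G, L
Count = 3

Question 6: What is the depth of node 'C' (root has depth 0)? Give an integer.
Path from root to C: D -> E -> J -> A -> C
Depth = number of edges = 4

Answer: 4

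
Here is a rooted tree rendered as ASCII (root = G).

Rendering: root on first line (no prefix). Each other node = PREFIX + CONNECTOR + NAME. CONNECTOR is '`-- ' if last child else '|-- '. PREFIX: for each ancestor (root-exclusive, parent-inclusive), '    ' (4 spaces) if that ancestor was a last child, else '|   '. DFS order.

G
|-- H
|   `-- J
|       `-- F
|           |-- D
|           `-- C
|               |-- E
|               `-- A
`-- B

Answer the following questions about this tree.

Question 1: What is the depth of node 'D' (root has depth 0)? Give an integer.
Answer: 4

Derivation:
Path from root to D: G -> H -> J -> F -> D
Depth = number of edges = 4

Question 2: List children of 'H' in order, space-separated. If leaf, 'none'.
Answer: J

Derivation:
Node H's children (from adjacency): J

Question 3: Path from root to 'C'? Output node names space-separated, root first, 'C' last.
Answer: G H J F C

Derivation:
Walk down from root: G -> H -> J -> F -> C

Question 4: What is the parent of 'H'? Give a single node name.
Answer: G

Derivation:
Scan adjacency: H appears as child of G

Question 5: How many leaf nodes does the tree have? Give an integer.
Leaves (nodes with no children): A, B, D, E

Answer: 4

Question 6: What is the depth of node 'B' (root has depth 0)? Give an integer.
Answer: 1

Derivation:
Path from root to B: G -> B
Depth = number of edges = 1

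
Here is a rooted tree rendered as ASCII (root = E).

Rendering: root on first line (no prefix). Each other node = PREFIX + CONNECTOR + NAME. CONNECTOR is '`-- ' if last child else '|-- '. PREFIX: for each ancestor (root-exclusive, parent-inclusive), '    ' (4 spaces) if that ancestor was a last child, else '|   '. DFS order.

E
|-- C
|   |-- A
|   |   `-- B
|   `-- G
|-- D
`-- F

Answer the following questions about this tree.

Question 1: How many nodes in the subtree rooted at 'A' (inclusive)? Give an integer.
Subtree rooted at A contains: A, B
Count = 2

Answer: 2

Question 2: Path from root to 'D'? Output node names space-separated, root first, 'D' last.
Answer: E D

Derivation:
Walk down from root: E -> D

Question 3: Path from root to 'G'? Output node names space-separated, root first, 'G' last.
Answer: E C G

Derivation:
Walk down from root: E -> C -> G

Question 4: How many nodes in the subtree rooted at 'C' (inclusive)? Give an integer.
Answer: 4

Derivation:
Subtree rooted at C contains: A, B, C, G
Count = 4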